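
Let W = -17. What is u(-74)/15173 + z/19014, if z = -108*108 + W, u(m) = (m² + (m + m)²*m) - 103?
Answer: -30894790135/288499422 ≈ -107.09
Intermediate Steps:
u(m) = -103 + m² + 4*m³ (u(m) = (m² + (2*m)²*m) - 103 = (m² + (4*m²)*m) - 103 = (m² + 4*m³) - 103 = -103 + m² + 4*m³)
z = -11681 (z = -108*108 - 17 = -11664 - 17 = -11681)
u(-74)/15173 + z/19014 = (-103 + (-74)² + 4*(-74)³)/15173 - 11681/19014 = (-103 + 5476 + 4*(-405224))*(1/15173) - 11681*1/19014 = (-103 + 5476 - 1620896)*(1/15173) - 11681/19014 = -1615523*1/15173 - 11681/19014 = -1615523/15173 - 11681/19014 = -30894790135/288499422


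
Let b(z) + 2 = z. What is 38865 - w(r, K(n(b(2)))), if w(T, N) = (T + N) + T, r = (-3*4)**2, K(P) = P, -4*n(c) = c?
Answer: 38577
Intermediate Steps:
b(z) = -2 + z
n(c) = -c/4
r = 144 (r = (-12)**2 = 144)
w(T, N) = N + 2*T (w(T, N) = (N + T) + T = N + 2*T)
38865 - w(r, K(n(b(2)))) = 38865 - (-(-2 + 2)/4 + 2*144) = 38865 - (-1/4*0 + 288) = 38865 - (0 + 288) = 38865 - 1*288 = 38865 - 288 = 38577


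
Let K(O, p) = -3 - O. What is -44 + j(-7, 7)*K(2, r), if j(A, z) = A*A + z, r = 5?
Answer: -324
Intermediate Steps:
j(A, z) = z + A**2 (j(A, z) = A**2 + z = z + A**2)
-44 + j(-7, 7)*K(2, r) = -44 + (7 + (-7)**2)*(-3 - 1*2) = -44 + (7 + 49)*(-3 - 2) = -44 + 56*(-5) = -44 - 280 = -324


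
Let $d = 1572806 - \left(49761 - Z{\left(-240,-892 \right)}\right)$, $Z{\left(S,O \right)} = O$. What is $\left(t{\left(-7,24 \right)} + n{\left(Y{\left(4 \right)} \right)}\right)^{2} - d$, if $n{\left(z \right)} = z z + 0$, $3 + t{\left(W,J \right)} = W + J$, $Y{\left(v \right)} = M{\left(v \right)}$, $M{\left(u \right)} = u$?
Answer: $-1521253$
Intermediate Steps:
$Y{\left(v \right)} = v$
$t{\left(W,J \right)} = -3 + J + W$ ($t{\left(W,J \right)} = -3 + \left(W + J\right) = -3 + \left(J + W\right) = -3 + J + W$)
$d = 1522153$ ($d = 1572806 - \left(49761 - -892\right) = 1572806 - \left(49761 + 892\right) = 1572806 - 50653 = 1522153$)
$n{\left(z \right)} = z^{2}$ ($n{\left(z \right)} = z^{2} + 0 = z^{2}$)
$\left(t{\left(-7,24 \right)} + n{\left(Y{\left(4 \right)} \right)}\right)^{2} - d = \left(\left(-3 + 24 - 7\right) + 4^{2}\right)^{2} - 1522153 = \left(14 + 16\right)^{2} - 1522153 = 30^{2} - 1522153 = 900 - 1522153 = -1521253$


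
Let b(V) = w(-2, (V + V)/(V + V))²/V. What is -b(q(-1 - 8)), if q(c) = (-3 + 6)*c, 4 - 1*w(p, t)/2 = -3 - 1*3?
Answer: 400/27 ≈ 14.815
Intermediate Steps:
w(p, t) = 20 (w(p, t) = 8 - 2*(-3 - 1*3) = 8 - 2*(-3 - 3) = 8 - 2*(-6) = 8 + 12 = 20)
q(c) = 3*c
b(V) = 400/V (b(V) = 20²/V = 400/V)
-b(q(-1 - 8)) = -400/(3*(-1 - 8)) = -400/(3*(-9)) = -400/(-27) = -400*(-1)/27 = -1*(-400/27) = 400/27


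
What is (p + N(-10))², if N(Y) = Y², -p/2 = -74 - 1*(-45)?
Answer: 24964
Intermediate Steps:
p = 58 (p = -2*(-74 - 1*(-45)) = -2*(-74 + 45) = -2*(-29) = 58)
(p + N(-10))² = (58 + (-10)²)² = (58 + 100)² = 158² = 24964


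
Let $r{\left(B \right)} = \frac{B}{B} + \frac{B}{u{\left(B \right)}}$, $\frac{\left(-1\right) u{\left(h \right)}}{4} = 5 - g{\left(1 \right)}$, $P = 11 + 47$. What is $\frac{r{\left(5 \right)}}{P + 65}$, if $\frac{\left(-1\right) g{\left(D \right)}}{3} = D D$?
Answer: $\frac{9}{1312} \approx 0.0068598$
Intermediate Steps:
$g{\left(D \right)} = - 3 D^{2}$ ($g{\left(D \right)} = - 3 D D = - 3 D^{2}$)
$P = 58$
$u{\left(h \right)} = -32$ ($u{\left(h \right)} = - 4 \left(5 - - 3 \cdot 1^{2}\right) = - 4 \left(5 - \left(-3\right) 1\right) = - 4 \left(5 - -3\right) = - 4 \left(5 + 3\right) = \left(-4\right) 8 = -32$)
$r{\left(B \right)} = 1 - \frac{B}{32}$ ($r{\left(B \right)} = \frac{B}{B} + \frac{B}{-32} = 1 + B \left(- \frac{1}{32}\right) = 1 - \frac{B}{32}$)
$\frac{r{\left(5 \right)}}{P + 65} = \frac{1 - \frac{5}{32}}{58 + 65} = \frac{1 - \frac{5}{32}}{123} = \frac{1}{123} \cdot \frac{27}{32} = \frac{9}{1312}$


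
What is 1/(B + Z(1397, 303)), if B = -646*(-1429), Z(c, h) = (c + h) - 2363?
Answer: 1/922471 ≈ 1.0840e-6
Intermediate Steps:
Z(c, h) = -2363 + c + h
B = 923134
1/(B + Z(1397, 303)) = 1/(923134 + (-2363 + 1397 + 303)) = 1/(923134 - 663) = 1/922471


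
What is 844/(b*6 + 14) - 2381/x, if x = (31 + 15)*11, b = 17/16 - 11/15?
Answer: 15561101/323334 ≈ 48.127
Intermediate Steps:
b = 79/240 (b = 17*(1/16) - 11*1/15 = 17/16 - 11/15 = 79/240 ≈ 0.32917)
x = 506 (x = 46*11 = 506)
844/(b*6 + 14) - 2381/x = 844/((79/240)*6 + 14) - 2381/506 = 844/(79/40 + 14) - 2381*1/506 = 844/(639/40) - 2381/506 = 844*(40/639) - 2381/506 = 33760/639 - 2381/506 = 15561101/323334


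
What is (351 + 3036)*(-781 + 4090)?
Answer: 11207583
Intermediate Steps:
(351 + 3036)*(-781 + 4090) = 3387*3309 = 11207583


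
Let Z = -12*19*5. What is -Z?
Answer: 1140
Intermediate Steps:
Z = -1140 (Z = -228*5 = -1140)
-Z = -1*(-1140) = 1140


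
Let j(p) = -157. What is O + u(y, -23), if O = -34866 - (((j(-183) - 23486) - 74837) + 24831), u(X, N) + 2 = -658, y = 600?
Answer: 38123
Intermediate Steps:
u(X, N) = -660 (u(X, N) = -2 - 658 = -660)
O = 38783 (O = -34866 - (((-157 - 23486) - 74837) + 24831) = -34866 - ((-23643 - 74837) + 24831) = -34866 - (-98480 + 24831) = -34866 - 1*(-73649) = -34866 + 73649 = 38783)
O + u(y, -23) = 38783 - 660 = 38123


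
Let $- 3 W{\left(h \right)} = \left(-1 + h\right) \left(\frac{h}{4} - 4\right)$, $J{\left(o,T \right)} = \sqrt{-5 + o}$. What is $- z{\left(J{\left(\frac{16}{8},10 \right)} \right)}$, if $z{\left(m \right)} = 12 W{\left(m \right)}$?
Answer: $13 - 17 i \sqrt{3} \approx 13.0 - 29.445 i$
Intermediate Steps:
$W{\left(h \right)} = - \frac{\left(-1 + h\right) \left(-4 + \frac{h}{4}\right)}{3}$ ($W{\left(h \right)} = - \frac{\left(-1 + h\right) \left(\frac{h}{4} - 4\right)}{3} = - \frac{\left(-1 + h\right) \left(-4 + \frac{h}{4}\right)}{3}$)
$z{\left(m \right)} = -16 - m^{2} + 17 m$ ($z{\left(m \right)} = 12 \left(- \frac{4}{3} - \frac{m^{2}}{12} + \frac{17 m}{12}\right) = -16 - m^{2} + 17 m$)
$- z{\left(J{\left(\frac{16}{8},10 \right)} \right)} = - (-16 - \left(\sqrt{-5 + \frac{16}{8}}\right)^{2} + 17 \sqrt{-5 + \frac{16}{8}}) = - (-16 - \left(\sqrt{-5 + 16 \cdot \frac{1}{8}}\right)^{2} + 17 \sqrt{-5 + 16 \cdot \frac{1}{8}}) = - (-16 - \left(\sqrt{-5 + 2}\right)^{2} + 17 \sqrt{-5 + 2}) = - (-16 - \left(\sqrt{-3}\right)^{2} + 17 \sqrt{-3}) = - (-16 - \left(i \sqrt{3}\right)^{2} + 17 i \sqrt{3}) = - (-16 - -3 + 17 i \sqrt{3}) = - (-16 + 3 + 17 i \sqrt{3}) = - (-13 + 17 i \sqrt{3}) = 13 - 17 i \sqrt{3}$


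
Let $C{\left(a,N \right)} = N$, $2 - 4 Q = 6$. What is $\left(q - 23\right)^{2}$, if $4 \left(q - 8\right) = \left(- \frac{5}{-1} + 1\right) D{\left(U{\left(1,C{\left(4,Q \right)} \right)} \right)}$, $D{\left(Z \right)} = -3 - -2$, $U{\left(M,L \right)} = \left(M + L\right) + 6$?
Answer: $\frac{1089}{4} \approx 272.25$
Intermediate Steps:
$Q = -1$ ($Q = \frac{1}{2} - \frac{3}{2} = -1$)
$U{\left(M,L \right)} = 6 + L + M$ ($U{\left(M,L \right)} = \left(L + M\right) + 6 = 6 + L + M$)
$D{\left(Z \right)} = -1$ ($D{\left(Z \right)} = -3 + 2 = -1$)
$q = \frac{13}{2}$ ($q = 8 + \frac{\left(- \frac{5}{-1} + 1\right) \left(-1\right)}{4} = 8 + \frac{\left(\left(-5\right) \left(-1\right) + 1\right) \left(-1\right)}{4} = 8 + \frac{\left(5 + 1\right) \left(-1\right)}{4} = 8 + \frac{6 \left(-1\right)}{4} = 8 + \frac{1}{4} \left(-6\right) = 8 - \frac{3}{2} = \frac{13}{2} \approx 6.5$)
$\left(q - 23\right)^{2} = \left(\frac{13}{2} - 23\right)^{2} = \left(- \frac{33}{2}\right)^{2} = \frac{1089}{4}$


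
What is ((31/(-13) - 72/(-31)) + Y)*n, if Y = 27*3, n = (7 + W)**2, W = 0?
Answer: 1598282/403 ≈ 3966.0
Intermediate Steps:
n = 49 (n = (7 + 0)**2 = 7**2 = 49)
Y = 81
((31/(-13) - 72/(-31)) + Y)*n = ((31/(-13) - 72/(-31)) + 81)*49 = ((31*(-1/13) - 72*(-1/31)) + 81)*49 = ((-31/13 + 72/31) + 81)*49 = (-25/403 + 81)*49 = (32618/403)*49 = 1598282/403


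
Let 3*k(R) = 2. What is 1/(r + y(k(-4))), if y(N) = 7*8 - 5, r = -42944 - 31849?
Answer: -1/74742 ≈ -1.3379e-5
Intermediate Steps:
k(R) = 2/3 (k(R) = (1/3)*2 = 2/3)
r = -74793
y(N) = 51 (y(N) = 56 - 5 = 51)
1/(r + y(k(-4))) = 1/(-74793 + 51) = 1/(-74742) = -1/74742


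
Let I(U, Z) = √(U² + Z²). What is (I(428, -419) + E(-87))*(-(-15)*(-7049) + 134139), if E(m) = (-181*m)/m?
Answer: -5141124 + 28404*√358745 ≈ 1.1872e+7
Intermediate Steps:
E(m) = -181
(I(428, -419) + E(-87))*(-(-15)*(-7049) + 134139) = (√(428² + (-419)²) - 181)*(-(-15)*(-7049) + 134139) = (√(183184 + 175561) - 181)*(-1*105735 + 134139) = (√358745 - 181)*(-105735 + 134139) = (-181 + √358745)*28404 = -5141124 + 28404*√358745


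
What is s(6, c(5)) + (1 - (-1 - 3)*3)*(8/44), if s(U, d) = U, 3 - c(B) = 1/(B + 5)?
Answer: 92/11 ≈ 8.3636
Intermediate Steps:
c(B) = 3 - 1/(5 + B) (c(B) = 3 - 1/(B + 5) = 3 - 1/(5 + B))
s(6, c(5)) + (1 - (-1 - 3)*3)*(8/44) = 6 + (1 - (-1 - 3)*3)*(8/44) = 6 + (1 - 1*(-4)*3)*(8*(1/44)) = 6 + (1 + 4*3)*(2/11) = 6 + (1 + 12)*(2/11) = 6 + 13*(2/11) = 6 + 26/11 = 92/11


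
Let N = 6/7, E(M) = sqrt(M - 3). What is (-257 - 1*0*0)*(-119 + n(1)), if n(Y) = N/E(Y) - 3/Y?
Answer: 31354 + 771*I*sqrt(2)/7 ≈ 31354.0 + 155.77*I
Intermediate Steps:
E(M) = sqrt(-3 + M)
N = 6/7 (N = 6*(1/7) = 6/7 ≈ 0.85714)
n(Y) = -3/Y + 6/(7*sqrt(-3 + Y)) (n(Y) = 6/(7*(sqrt(-3 + Y))) - 3/Y = 6/(7*sqrt(-3 + Y)) - 3/Y = -3/Y + 6/(7*sqrt(-3 + Y)))
(-257 - 1*0*0)*(-119 + n(1)) = (-257 - 1*0*0)*(-119 + (-3/1 + 6/(7*sqrt(-3 + 1)))) = (-257 + 0*0)*(-119 + (-3*1 + 6/(7*sqrt(-2)))) = (-257 + 0)*(-119 + (-3 + 6*(-I*sqrt(2)/2)/7)) = -257*(-119 + (-3 - 3*I*sqrt(2)/7)) = -257*(-122 - 3*I*sqrt(2)/7) = 31354 + 771*I*sqrt(2)/7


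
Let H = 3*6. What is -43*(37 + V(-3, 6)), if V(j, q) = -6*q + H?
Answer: -817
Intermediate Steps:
H = 18
V(j, q) = 18 - 6*q (V(j, q) = -6*q + 18 = 18 - 6*q)
-43*(37 + V(-3, 6)) = -43*(37 + (18 - 6*6)) = -43*(37 + (18 - 36)) = -43*(37 - 18) = -43*19 = -817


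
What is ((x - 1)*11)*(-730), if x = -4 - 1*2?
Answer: 56210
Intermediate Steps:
x = -6 (x = -4 - 2 = -6)
((x - 1)*11)*(-730) = ((-6 - 1)*11)*(-730) = -7*11*(-730) = -77*(-730) = 56210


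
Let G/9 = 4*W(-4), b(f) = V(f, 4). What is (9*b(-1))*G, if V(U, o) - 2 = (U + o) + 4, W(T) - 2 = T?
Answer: -5832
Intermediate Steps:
W(T) = 2 + T
V(U, o) = 6 + U + o (V(U, o) = 2 + ((U + o) + 4) = 2 + (4 + U + o) = 6 + U + o)
b(f) = 10 + f (b(f) = 6 + f + 4 = 10 + f)
G = -72 (G = 9*(4*(2 - 4)) = 9*(4*(-2)) = 9*(-8) = -72)
(9*b(-1))*G = (9*(10 - 1))*(-72) = (9*9)*(-72) = 81*(-72) = -5832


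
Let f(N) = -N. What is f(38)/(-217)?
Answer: 38/217 ≈ 0.17512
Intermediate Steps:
f(38)/(-217) = (-1*38)/(-217) = -1/217*(-38) = 38/217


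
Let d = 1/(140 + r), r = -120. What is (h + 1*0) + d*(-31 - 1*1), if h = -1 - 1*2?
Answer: -23/5 ≈ -4.6000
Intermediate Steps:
h = -3 (h = -1 - 2 = -3)
d = 1/20 (d = 1/(140 - 120) = 1/20 ≈ 0.050000)
(h + 1*0) + d*(-31 - 1*1) = (-3 + 1*0) + (-31 - 1*1)/20 = (-3 + 0) + (-31 - 1)/20 = -3 + (1/20)*(-32) = -3 - 8/5 = -23/5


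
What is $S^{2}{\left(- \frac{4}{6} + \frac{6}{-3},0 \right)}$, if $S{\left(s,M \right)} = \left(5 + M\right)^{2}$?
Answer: $625$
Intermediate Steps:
$S^{2}{\left(- \frac{4}{6} + \frac{6}{-3},0 \right)} = \left(\left(5 + 0\right)^{2}\right)^{2} = \left(5^{2}\right)^{2} = 25^{2} = 625$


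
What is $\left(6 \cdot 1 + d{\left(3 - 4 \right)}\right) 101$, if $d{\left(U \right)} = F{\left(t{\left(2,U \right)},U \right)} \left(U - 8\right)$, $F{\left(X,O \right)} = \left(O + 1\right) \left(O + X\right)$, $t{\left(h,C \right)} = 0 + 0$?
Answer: $606$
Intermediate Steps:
$t{\left(h,C \right)} = 0$
$F{\left(X,O \right)} = \left(1 + O\right) \left(O + X\right)$
$d{\left(U \right)} = \left(-8 + U\right) \left(U + U^{2}\right)$ ($d{\left(U \right)} = \left(U + 0 + U^{2} + U 0\right) \left(U - 8\right) = \left(U + 0 + U^{2} + 0\right) \left(-8 + U\right) = \left(U + U^{2}\right) \left(-8 + U\right) = \left(-8 + U\right) \left(U + U^{2}\right)$)
$\left(6 \cdot 1 + d{\left(3 - 4 \right)}\right) 101 = \left(6 \cdot 1 + \left(3 - 4\right) \left(1 + \left(3 - 4\right)\right) \left(-8 + \left(3 - 4\right)\right)\right) 101 = \left(6 + \left(3 - 4\right) \left(1 + \left(3 - 4\right)\right) \left(-8 + \left(3 - 4\right)\right)\right) 101 = \left(6 - \left(1 - 1\right) \left(-8 - 1\right)\right) 101 = \left(6 - 0 \left(-9\right)\right) 101 = \left(6 + 0\right) 101 = 6 \cdot 101 = 606$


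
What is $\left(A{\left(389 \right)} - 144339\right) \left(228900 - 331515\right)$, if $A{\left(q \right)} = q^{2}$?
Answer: $-716457930$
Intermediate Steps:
$\left(A{\left(389 \right)} - 144339\right) \left(228900 - 331515\right) = \left(389^{2} - 144339\right) \left(228900 - 331515\right) = \left(151321 - 144339\right) \left(-102615\right) = 6982 \left(-102615\right) = -716457930$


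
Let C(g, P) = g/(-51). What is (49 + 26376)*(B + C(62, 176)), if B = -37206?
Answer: -50143234400/51 ≈ -9.8320e+8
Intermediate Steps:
C(g, P) = -g/51 (C(g, P) = g*(-1/51) = -g/51)
(49 + 26376)*(B + C(62, 176)) = (49 + 26376)*(-37206 - 1/51*62) = 26425*(-37206 - 62/51) = 26425*(-1897568/51) = -50143234400/51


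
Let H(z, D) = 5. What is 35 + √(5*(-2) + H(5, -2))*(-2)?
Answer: 35 - 2*I*√5 ≈ 35.0 - 4.4721*I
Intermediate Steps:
35 + √(5*(-2) + H(5, -2))*(-2) = 35 + √(5*(-2) + 5)*(-2) = 35 + √(-10 + 5)*(-2) = 35 + √(-5)*(-2) = 35 + (I*√5)*(-2) = 35 - 2*I*√5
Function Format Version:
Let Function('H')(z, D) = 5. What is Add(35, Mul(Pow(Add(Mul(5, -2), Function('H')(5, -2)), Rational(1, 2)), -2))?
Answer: Add(35, Mul(-2, I, Pow(5, Rational(1, 2)))) ≈ Add(35.000, Mul(-4.4721, I))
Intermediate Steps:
Add(35, Mul(Pow(Add(Mul(5, -2), Function('H')(5, -2)), Rational(1, 2)), -2)) = Add(35, Mul(Pow(Add(Mul(5, -2), 5), Rational(1, 2)), -2)) = Add(35, Mul(Pow(Add(-10, 5), Rational(1, 2)), -2)) = Add(35, Mul(Pow(-5, Rational(1, 2)), -2)) = Add(35, Mul(Mul(I, Pow(5, Rational(1, 2))), -2)) = Add(35, Mul(-2, I, Pow(5, Rational(1, 2))))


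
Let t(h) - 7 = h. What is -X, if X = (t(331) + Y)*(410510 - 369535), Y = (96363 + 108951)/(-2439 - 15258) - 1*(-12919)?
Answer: -3201565439875/5899 ≈ -5.4273e+8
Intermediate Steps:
t(h) = 7 + h
Y = 76140743/5899 (Y = 205314/(-17697) + 12919 = 205314*(-1/17697) + 12919 = -68438/5899 + 12919 = 76140743/5899 ≈ 12907.)
X = 3201565439875/5899 (X = ((7 + 331) + 76140743/5899)*(410510 - 369535) = (338 + 76140743/5899)*40975 = (78134605/5899)*40975 = 3201565439875/5899 ≈ 5.4273e+8)
-X = -1*3201565439875/5899 = -3201565439875/5899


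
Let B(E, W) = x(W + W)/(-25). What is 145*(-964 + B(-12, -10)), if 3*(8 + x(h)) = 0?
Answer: -698668/5 ≈ -1.3973e+5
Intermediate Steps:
x(h) = -8 (x(h) = -8 + (⅓)*0 = -8 + 0 = -8)
B(E, W) = 8/25 (B(E, W) = -8/(-25) = -8*(-1/25) = 8/25)
145*(-964 + B(-12, -10)) = 145*(-964 + 8/25) = 145*(-24092/25) = -698668/5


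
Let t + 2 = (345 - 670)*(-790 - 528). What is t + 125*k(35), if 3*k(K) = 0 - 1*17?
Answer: 1282919/3 ≈ 4.2764e+5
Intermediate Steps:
k(K) = -17/3 (k(K) = (0 - 1*17)/3 = (0 - 17)/3 = (1/3)*(-17) = -17/3)
t = 428348 (t = -2 + (345 - 670)*(-790 - 528) = -2 - 325*(-1318) = -2 + 428350 = 428348)
t + 125*k(35) = 428348 + 125*(-17/3) = 428348 - 2125/3 = 1282919/3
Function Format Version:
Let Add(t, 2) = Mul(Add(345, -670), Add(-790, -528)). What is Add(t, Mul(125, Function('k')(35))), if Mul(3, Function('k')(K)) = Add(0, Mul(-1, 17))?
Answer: Rational(1282919, 3) ≈ 4.2764e+5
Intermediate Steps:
Function('k')(K) = Rational(-17, 3) (Function('k')(K) = Mul(Rational(1, 3), Add(0, Mul(-1, 17))) = Mul(Rational(1, 3), Add(0, -17)) = Mul(Rational(1, 3), -17) = Rational(-17, 3))
t = 428348 (t = Add(-2, Mul(Add(345, -670), Add(-790, -528))) = Add(-2, Mul(-325, -1318)) = Add(-2, 428350) = 428348)
Add(t, Mul(125, Function('k')(35))) = Add(428348, Mul(125, Rational(-17, 3))) = Add(428348, Rational(-2125, 3)) = Rational(1282919, 3)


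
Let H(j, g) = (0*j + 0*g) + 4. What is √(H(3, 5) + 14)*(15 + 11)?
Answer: 78*√2 ≈ 110.31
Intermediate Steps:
H(j, g) = 4 (H(j, g) = (0 + 0) + 4 = 0 + 4 = 4)
√(H(3, 5) + 14)*(15 + 11) = √(4 + 14)*(15 + 11) = √18*26 = (3*√2)*26 = 78*√2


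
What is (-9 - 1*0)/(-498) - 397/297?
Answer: -65011/49302 ≈ -1.3186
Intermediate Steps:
(-9 - 1*0)/(-498) - 397/297 = (-9 + 0)*(-1/498) - 397*1/297 = -9*(-1/498) - 397/297 = 3/166 - 397/297 = -65011/49302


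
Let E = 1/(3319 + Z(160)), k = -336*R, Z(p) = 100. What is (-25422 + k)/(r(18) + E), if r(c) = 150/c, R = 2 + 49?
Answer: -218258703/42739 ≈ -5106.8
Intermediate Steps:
R = 51
k = -17136 (k = -336*51 = -17136)
E = 1/3419 (E = 1/(3319 + 100) = 1/3419 ≈ 0.00029248)
(-25422 + k)/(r(18) + E) = (-25422 - 17136)/(150/18 + 1/3419) = -42558/(150*(1/18) + 1/3419) = -42558/(25/3 + 1/3419) = -42558/85478/10257 = -42558*10257/85478 = -218258703/42739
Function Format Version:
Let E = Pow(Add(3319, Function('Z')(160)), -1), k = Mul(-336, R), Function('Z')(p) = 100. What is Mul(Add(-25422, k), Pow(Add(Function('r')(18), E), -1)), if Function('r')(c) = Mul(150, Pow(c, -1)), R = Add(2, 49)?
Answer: Rational(-218258703, 42739) ≈ -5106.8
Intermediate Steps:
R = 51
k = -17136 (k = Mul(-336, 51) = -17136)
E = Rational(1, 3419) (E = Pow(Add(3319, 100), -1) = Pow(3419, -1) = Rational(1, 3419) ≈ 0.00029248)
Mul(Add(-25422, k), Pow(Add(Function('r')(18), E), -1)) = Mul(Add(-25422, -17136), Pow(Add(Mul(150, Pow(18, -1)), Rational(1, 3419)), -1)) = Mul(-42558, Pow(Add(Mul(150, Rational(1, 18)), Rational(1, 3419)), -1)) = Mul(-42558, Pow(Add(Rational(25, 3), Rational(1, 3419)), -1)) = Mul(-42558, Pow(Rational(85478, 10257), -1)) = Mul(-42558, Rational(10257, 85478)) = Rational(-218258703, 42739)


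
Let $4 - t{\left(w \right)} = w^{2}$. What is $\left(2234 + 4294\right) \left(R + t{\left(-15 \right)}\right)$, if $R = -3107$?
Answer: $-21725184$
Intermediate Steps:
$t{\left(w \right)} = 4 - w^{2}$
$\left(2234 + 4294\right) \left(R + t{\left(-15 \right)}\right) = \left(2234 + 4294\right) \left(-3107 + \left(4 - \left(-15\right)^{2}\right)\right) = 6528 \left(-3107 + \left(4 - 225\right)\right) = 6528 \left(-3107 - 221\right) = 6528 \left(-3328\right) = -21725184$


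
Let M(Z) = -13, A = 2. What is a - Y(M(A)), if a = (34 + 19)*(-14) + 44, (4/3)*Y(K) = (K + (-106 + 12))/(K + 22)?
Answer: -8269/12 ≈ -689.08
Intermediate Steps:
Y(K) = 3*(-94 + K)/(4*(22 + K)) (Y(K) = 3*((K + (-106 + 12))/(K + 22))/4 = 3*((K - 94)/(22 + K))/4 = 3*((-94 + K)/(22 + K))/4 = 3*(-94 + K)/(4*(22 + K)))
a = -698 (a = 53*(-14) + 44 = -742 + 44 = -698)
a - Y(M(A)) = -698 - 3*(-94 - 13)/(4*(22 - 13)) = -698 - 3*(-107)/(4*9) = -698 - 1*(-107/12) = -698 + 107/12 = -8269/12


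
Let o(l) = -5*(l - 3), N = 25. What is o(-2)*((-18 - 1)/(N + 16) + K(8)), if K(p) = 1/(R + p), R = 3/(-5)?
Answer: -12450/1517 ≈ -8.2070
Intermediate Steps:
R = -⅗ (R = 3*(-⅕) = -⅗ ≈ -0.60000)
o(l) = 15 - 5*l (o(l) = -5*(-3 + l) = 15 - 5*l)
K(p) = 1/(-⅗ + p)
o(-2)*((-18 - 1)/(N + 16) + K(8)) = (15 - 5*(-2))*((-18 - 1)/(25 + 16) + 5/(-3 + 5*8)) = (15 + 10)*(-19/41 + 5/(-3 + 40)) = 25*(-19*1/41 + 5/37) = 25*(-19/41 + 5*(1/37)) = 25*(-19/41 + 5/37) = 25*(-498/1517) = -12450/1517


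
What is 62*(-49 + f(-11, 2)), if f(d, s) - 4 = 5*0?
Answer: -2790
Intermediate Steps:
f(d, s) = 4 (f(d, s) = 4 + 5*0 = 4 + 0 = 4)
62*(-49 + f(-11, 2)) = 62*(-49 + 4) = 62*(-45) = -2790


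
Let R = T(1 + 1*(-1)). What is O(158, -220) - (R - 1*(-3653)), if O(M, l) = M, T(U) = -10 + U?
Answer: -3485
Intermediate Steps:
R = -10 (R = -10 + (1 + 1*(-1)) = -10 + (1 - 1) = -10 + 0 = -10)
O(158, -220) - (R - 1*(-3653)) = 158 - (-10 - 1*(-3653)) = 158 - (-10 + 3653) = 158 - 1*3643 = 158 - 3643 = -3485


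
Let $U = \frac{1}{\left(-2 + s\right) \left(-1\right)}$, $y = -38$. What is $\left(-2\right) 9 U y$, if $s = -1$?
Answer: $228$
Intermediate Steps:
$U = \frac{1}{3}$ ($U = \frac{1}{\left(-2 - 1\right) \left(-1\right)} = \frac{1}{\left(-3\right) \left(-1\right)} = \frac{1}{3} \approx 0.33333$)
$\left(-2\right) 9 U y = \left(-2\right) 9 \cdot \frac{1}{3} \left(-38\right) = \left(-18\right) \frac{1}{3} \left(-38\right) = \left(-6\right) \left(-38\right) = 228$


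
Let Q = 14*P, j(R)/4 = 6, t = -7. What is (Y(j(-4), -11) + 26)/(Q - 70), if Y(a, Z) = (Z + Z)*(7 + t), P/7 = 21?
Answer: 13/994 ≈ 0.013078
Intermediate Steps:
P = 147 (P = 7*21 = 147)
j(R) = 24 (j(R) = 4*6 = 24)
Y(a, Z) = 0 (Y(a, Z) = (Z + Z)*(7 - 7) = (2*Z)*0 = 0)
Q = 2058 (Q = 14*147 = 2058)
(Y(j(-4), -11) + 26)/(Q - 70) = (0 + 26)/(2058 - 70) = 26/1988 = 26*(1/1988) = 13/994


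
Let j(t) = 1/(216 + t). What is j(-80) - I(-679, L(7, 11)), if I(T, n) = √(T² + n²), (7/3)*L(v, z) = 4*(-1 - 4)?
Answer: 1/136 - √22594609/7 ≈ -679.05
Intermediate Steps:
L(v, z) = -60/7 (L(v, z) = 3*(4*(-1 - 4))/7 = 3*(4*(-5))/7 = (3/7)*(-20) = -60/7)
j(-80) - I(-679, L(7, 11)) = 1/(216 - 80) - √((-679)² + (-60/7)²) = 1/136 - √(461041 + 3600/49) = 1/136 - √(22594609/49) = 1/136 - √22594609/7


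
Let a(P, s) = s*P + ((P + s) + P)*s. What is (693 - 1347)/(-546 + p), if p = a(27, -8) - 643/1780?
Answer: 388040/670681 ≈ 0.57858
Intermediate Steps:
a(P, s) = P*s + s*(s + 2*P) (a(P, s) = P*s + (s + 2*P)*s = P*s + s*(s + 2*P))
p = -1040163/1780 (p = -8*(-8 + 3*27) - 643/1780 = -8*(-8 + 81) - 643/1780 = -8*73 - 1*643/1780 = -584 - 643/1780 = -1040163/1780 ≈ -584.36)
(693 - 1347)/(-546 + p) = (693 - 1347)/(-546 - 1040163/1780) = -654/(-2012043/1780) = -654*(-1780/2012043) = 388040/670681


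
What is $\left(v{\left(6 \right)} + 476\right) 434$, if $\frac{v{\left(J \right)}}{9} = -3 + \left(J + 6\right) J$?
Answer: $476098$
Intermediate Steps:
$v{\left(J \right)} = -27 + 9 J \left(6 + J\right)$ ($v{\left(J \right)} = 9 \left(-3 + \left(J + 6\right) J\right) = 9 \left(-3 + \left(6 + J\right) J\right) = 9 \left(-3 + J \left(6 + J\right)\right) = -27 + 9 J \left(6 + J\right)$)
$\left(v{\left(6 \right)} + 476\right) 434 = \left(\left(-27 + 9 \cdot 6^{2} + 54 \cdot 6\right) + 476\right) 434 = \left(\left(-27 + 9 \cdot 36 + 324\right) + 476\right) 434 = \left(\left(-27 + 324 + 324\right) + 476\right) 434 = \left(621 + 476\right) 434 = 1097 \cdot 434 = 476098$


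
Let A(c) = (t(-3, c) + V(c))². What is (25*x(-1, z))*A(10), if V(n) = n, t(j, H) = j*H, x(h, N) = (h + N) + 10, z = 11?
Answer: 200000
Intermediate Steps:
x(h, N) = 10 + N + h (x(h, N) = (N + h) + 10 = 10 + N + h)
t(j, H) = H*j
A(c) = 4*c² (A(c) = (c*(-3) + c)² = (-3*c + c)² = (-2*c)² = 4*c²)
(25*x(-1, z))*A(10) = (25*(10 + 11 - 1))*(4*10²) = (25*20)*(4*100) = 500*400 = 200000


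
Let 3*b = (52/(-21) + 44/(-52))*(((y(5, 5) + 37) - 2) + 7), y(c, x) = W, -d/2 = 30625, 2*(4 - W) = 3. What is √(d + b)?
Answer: I*√18274296586/546 ≈ 247.59*I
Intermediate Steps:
W = 5/2 (W = 4 - ½*3 = 4 - 3/2 = 5/2 ≈ 2.5000)
d = -61250 (d = -2*30625 = -61250)
y(c, x) = 5/2
b = -80723/1638 (b = ((52/(-21) + 44/(-52))*(((5/2 + 37) - 2) + 7))/3 = ((52*(-1/21) + 44*(-1/52))*((79/2 - 2) + 7))/3 = ((-52/21 - 11/13)*(75/2 + 7))/3 = (-907/273*89/2)/3 = (⅓)*(-80723/546) = -80723/1638 ≈ -49.281)
√(d + b) = √(-61250 - 80723/1638) = √(-100408223/1638) = I*√18274296586/546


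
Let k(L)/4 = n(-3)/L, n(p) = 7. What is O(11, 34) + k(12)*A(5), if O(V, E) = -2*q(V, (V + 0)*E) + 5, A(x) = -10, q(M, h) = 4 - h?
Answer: 2165/3 ≈ 721.67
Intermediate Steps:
k(L) = 28/L (k(L) = 4*(7/L) = 28/L)
O(V, E) = -3 + 2*E*V (O(V, E) = -2*(4 - (V + 0)*E) + 5 = -2*(4 - V*E) + 5 = -2*(4 - E*V) + 5 = (-8 + 2*E*V) + 5 = -3 + 2*E*V)
O(11, 34) + k(12)*A(5) = (-3 + 2*34*11) + (28/12)*(-10) = (-3 + 748) + (28*(1/12))*(-10) = 745 + (7/3)*(-10) = 745 - 70/3 = 2165/3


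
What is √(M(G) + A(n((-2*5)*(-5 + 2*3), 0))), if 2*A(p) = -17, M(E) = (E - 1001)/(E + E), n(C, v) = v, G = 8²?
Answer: 45*I*√2/16 ≈ 3.9775*I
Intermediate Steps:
G = 64
M(E) = (-1001 + E)/(2*E) (M(E) = (-1001 + E)/((2*E)) = (-1001 + E)*(1/(2*E)) = (-1001 + E)/(2*E))
A(p) = -17/2 (A(p) = (½)*(-17) = -17/2)
√(M(G) + A(n((-2*5)*(-5 + 2*3), 0))) = √((½)*(-1001 + 64)/64 - 17/2) = √((½)*(1/64)*(-937) - 17/2) = √(-937/128 - 17/2) = √(-2025/128) = 45*I*√2/16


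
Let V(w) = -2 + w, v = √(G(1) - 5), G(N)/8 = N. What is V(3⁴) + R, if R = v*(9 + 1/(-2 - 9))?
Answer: 79 + 98*√3/11 ≈ 94.431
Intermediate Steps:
G(N) = 8*N
v = √3 (v = √(8*1 - 5) = √(8 - 5) = √3 ≈ 1.7320)
R = 98*√3/11 (R = √3*(9 + 1/(-2 - 9)) = √3*(9 + 1/(-11)) = √3*(9 - 1/11) = √3*(98/11) = 98*√3/11 ≈ 15.431)
V(3⁴) + R = (-2 + 3⁴) + 98*√3/11 = (-2 + 81) + 98*√3/11 = 79 + 98*√3/11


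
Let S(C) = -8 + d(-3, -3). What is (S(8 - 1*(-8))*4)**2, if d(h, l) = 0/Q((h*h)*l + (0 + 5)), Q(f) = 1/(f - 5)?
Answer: 1024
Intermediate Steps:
Q(f) = 1/(-5 + f)
d(h, l) = 0 (d(h, l) = 0/(1/(-5 + ((h*h)*l + (0 + 5)))) = 0/(1/(-5 + (h**2*l + 5))) = 0/(1/(-5 + (l*h**2 + 5))) = 0/(1/(-5 + (5 + l*h**2))) = 0/(1/(l*h**2)) = 0/((1/(h**2*l))) = 0*(l*h**2) = 0)
S(C) = -8 (S(C) = -8 + 0 = -8)
(S(8 - 1*(-8))*4)**2 = (-8*4)**2 = (-32)**2 = 1024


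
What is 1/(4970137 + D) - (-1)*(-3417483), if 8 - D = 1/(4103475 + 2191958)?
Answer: -106930359825643112239/31289214847784 ≈ -3.4175e+6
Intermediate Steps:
D = 50363463/6295433 (D = 8 - 1/(4103475 + 2191958) = 8 - 1/6295433 = 50363463/6295433 ≈ 8.0000)
1/(4970137 + D) - (-1)*(-3417483) = 1/(4970137 + 50363463/6295433) - (-1)*(-3417483) = 1/(31289214847784/6295433) - 1*3417483 = 6295433/31289214847784 - 3417483 = -106930359825643112239/31289214847784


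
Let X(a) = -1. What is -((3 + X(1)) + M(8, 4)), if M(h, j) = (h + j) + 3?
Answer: -17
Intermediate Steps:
M(h, j) = 3 + h + j
-((3 + X(1)) + M(8, 4)) = -((3 - 1) + (3 + 8 + 4)) = -(2 + 15) = -1*17 = -17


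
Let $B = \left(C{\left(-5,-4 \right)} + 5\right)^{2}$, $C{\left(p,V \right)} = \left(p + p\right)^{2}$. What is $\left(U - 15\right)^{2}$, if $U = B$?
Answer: $121220100$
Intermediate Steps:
$C{\left(p,V \right)} = 4 p^{2}$ ($C{\left(p,V \right)} = \left(2 p\right)^{2} = 4 p^{2}$)
$B = 11025$ ($B = \left(4 \left(-5\right)^{2} + 5\right)^{2} = \left(4 \cdot 25 + 5\right)^{2} = \left(100 + 5\right)^{2} = 105^{2} = 11025$)
$U = 11025$
$\left(U - 15\right)^{2} = \left(11025 - 15\right)^{2} = 11010^{2} = 121220100$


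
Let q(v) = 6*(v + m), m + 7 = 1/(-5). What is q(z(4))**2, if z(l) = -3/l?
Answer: 227529/100 ≈ 2275.3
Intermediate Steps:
m = -36/5 (m = -7 + 1/(-5) = -7 - 1/5 = -36/5 ≈ -7.2000)
q(v) = -216/5 + 6*v (q(v) = 6*(v - 36/5) = 6*(-36/5 + v) = -216/5 + 6*v)
q(z(4))**2 = (-216/5 + 6*(-3/4))**2 = (-216/5 - 9/2)**2 = (-477/10)**2 = 227529/100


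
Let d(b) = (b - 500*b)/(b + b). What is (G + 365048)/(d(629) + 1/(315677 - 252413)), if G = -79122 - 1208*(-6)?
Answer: -18547359936/15784367 ≈ -1175.0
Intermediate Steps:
d(b) = -499/2 (d(b) = (-499*b)/((2*b)) = (-499*b)*(1/(2*b)) = -499/2)
G = -71874 (G = -79122 + 7248 = -71874)
(G + 365048)/(d(629) + 1/(315677 - 252413)) = (-71874 + 365048)/(-499/2 + 1/(315677 - 252413)) = 293174/(-499/2 + 1/63264) = 293174/(-15784367/63264) = 293174*(-63264/15784367) = -18547359936/15784367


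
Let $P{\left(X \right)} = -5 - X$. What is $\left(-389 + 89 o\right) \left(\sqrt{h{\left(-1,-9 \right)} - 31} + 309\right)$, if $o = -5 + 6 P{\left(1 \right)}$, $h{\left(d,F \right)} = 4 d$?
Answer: $-1247742 - 4038 i \sqrt{35} \approx -1.2477 \cdot 10^{6} - 23889.0 i$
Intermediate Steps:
$o = -41$ ($o = -5 + 6 \left(-5 - 1\right) = -5 + 6 \left(-6\right) = -5 - 36 = -41$)
$\left(-389 + 89 o\right) \left(\sqrt{h{\left(-1,-9 \right)} - 31} + 309\right) = \left(-389 + 89 \left(-41\right)\right) \left(\sqrt{4 \left(-1\right) - 31} + 309\right) = \left(-389 - 3649\right) \left(\sqrt{-4 - 31} + 309\right) = - 4038 \left(\sqrt{-35} + 309\right) = - 4038 \left(i \sqrt{35} + 309\right) = - 4038 \left(309 + i \sqrt{35}\right) = -1247742 - 4038 i \sqrt{35}$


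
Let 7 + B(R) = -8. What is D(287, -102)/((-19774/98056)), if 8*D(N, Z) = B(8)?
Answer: 183855/19774 ≈ 9.2978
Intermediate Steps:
B(R) = -15 (B(R) = -7 - 8 = -15)
D(N, Z) = -15/8 (D(N, Z) = (⅛)*(-15) = -15/8)
D(287, -102)/((-19774/98056)) = -15/(8*((-19774/98056))) = -15/(8*((-19774*1/98056))) = -15/(8*(-9887/49028)) = -15/8*(-49028/9887) = 183855/19774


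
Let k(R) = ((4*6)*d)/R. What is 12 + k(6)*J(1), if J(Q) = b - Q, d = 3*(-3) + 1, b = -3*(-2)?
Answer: -148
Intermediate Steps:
b = 6
d = -8 (d = -9 + 1 = -8)
J(Q) = 6 - Q
k(R) = -192/R (k(R) = ((4*6)*(-8))/R = (24*(-8))/R = -192/R)
12 + k(6)*J(1) = 12 + (-192/6)*(6 - 1*1) = 12 + (-192*⅙)*(6 - 1) = 12 - 32*5 = 12 - 160 = -148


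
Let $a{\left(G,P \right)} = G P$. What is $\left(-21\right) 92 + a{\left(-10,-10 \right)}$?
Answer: $-1832$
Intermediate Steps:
$\left(-21\right) 92 + a{\left(-10,-10 \right)} = \left(-21\right) 92 - -100 = -1932 + 100 = -1832$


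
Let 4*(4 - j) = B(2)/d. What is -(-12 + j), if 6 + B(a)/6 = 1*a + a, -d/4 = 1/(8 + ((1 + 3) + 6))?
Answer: 43/2 ≈ 21.500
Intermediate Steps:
d = -2/9 (d = -4/(8 + ((1 + 3) + 6)) = -4/(8 + (4 + 6)) = -4/(8 + 10) = -4/18 = -4*1/18 = -2/9 ≈ -0.22222)
B(a) = -36 + 12*a (B(a) = -36 + 6*(1*a + a) = -36 + 6*(a + a) = -36 + 6*(2*a) = -36 + 12*a)
j = -19/2 (j = 4 - (-36 + 12*2)/(4*(-2/9)) = 4 - (-36 + 24)*(-9)/(4*2) = 4 - (-3)*(-9)/2 = 4 - 1/4*54 = 4 - 27/2 = -19/2 ≈ -9.5000)
-(-12 + j) = -(-12 - 19/2) = -1*(-43/2) = 43/2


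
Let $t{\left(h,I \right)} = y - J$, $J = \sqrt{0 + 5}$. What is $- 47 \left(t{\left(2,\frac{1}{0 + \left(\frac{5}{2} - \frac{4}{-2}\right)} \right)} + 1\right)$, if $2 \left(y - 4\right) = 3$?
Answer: $- \frac{611}{2} + 47 \sqrt{5} \approx -200.4$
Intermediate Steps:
$y = \frac{11}{2}$ ($y = 4 + \frac{1}{2} \cdot 3 = 4 + \frac{3}{2} = \frac{11}{2} \approx 5.5$)
$J = \sqrt{5} \approx 2.2361$
$t{\left(h,I \right)} = \frac{11}{2} - \sqrt{5}$
$- 47 \left(t{\left(2,\frac{1}{0 + \left(\frac{5}{2} - \frac{4}{-2}\right)} \right)} + 1\right) = - 47 \left(\left(\frac{11}{2} - \sqrt{5}\right) + 1\right) = - 47 \left(\frac{13}{2} - \sqrt{5}\right) = - \frac{611}{2} + 47 \sqrt{5}$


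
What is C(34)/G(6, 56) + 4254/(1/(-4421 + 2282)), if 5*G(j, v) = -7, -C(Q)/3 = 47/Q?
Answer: -2165634123/238 ≈ -9.0993e+6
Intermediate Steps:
C(Q) = -141/Q
G(j, v) = -7/5 (G(j, v) = (⅕)*(-7) = -7/5)
C(34)/G(6, 56) + 4254/(1/(-4421 + 2282)) = (-141/34)/(-7/5) + 4254/(1/(-4421 + 2282)) = -141*1/34*(-5/7) + 4254/(1/(-2139)) = -141/34*(-5/7) + 4254/(-1/2139) = 705/238 + 4254*(-2139) = 705/238 - 9099306 = -2165634123/238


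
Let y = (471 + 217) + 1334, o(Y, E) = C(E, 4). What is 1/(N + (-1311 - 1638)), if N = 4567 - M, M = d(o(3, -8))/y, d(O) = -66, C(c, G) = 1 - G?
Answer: 337/545277 ≈ 0.00061803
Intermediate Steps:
o(Y, E) = -3 (o(Y, E) = 1 - 1*4 = 1 - 4 = -3)
y = 2022 (y = 688 + 1334 = 2022)
M = -11/337 (M = -66/2022 = -66*1/2022 = -11/337 ≈ -0.032641)
N = 1539090/337 (N = 4567 - 1*(-11/337) = 4567 + 11/337 = 1539090/337 ≈ 4567.0)
1/(N + (-1311 - 1638)) = 1/(1539090/337 + (-1311 - 1638)) = 1/(1539090/337 - 2949) = 1/(545277/337) = 337/545277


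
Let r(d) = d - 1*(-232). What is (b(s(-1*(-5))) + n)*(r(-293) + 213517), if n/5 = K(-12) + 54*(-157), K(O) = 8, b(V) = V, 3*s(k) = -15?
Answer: -9040928880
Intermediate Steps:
s(k) = -5 (s(k) = (⅓)*(-15) = -5)
r(d) = 232 + d (r(d) = d + 232 = 232 + d)
n = -42350 (n = 5*(8 + 54*(-157)) = 5*(8 - 8478) = 5*(-8470) = -42350)
(b(s(-1*(-5))) + n)*(r(-293) + 213517) = (-5 - 42350)*((232 - 293) + 213517) = -42355*(-61 + 213517) = -42355*213456 = -9040928880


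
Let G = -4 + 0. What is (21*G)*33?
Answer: -2772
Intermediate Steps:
G = -4
(21*G)*33 = (21*(-4))*33 = -84*33 = -2772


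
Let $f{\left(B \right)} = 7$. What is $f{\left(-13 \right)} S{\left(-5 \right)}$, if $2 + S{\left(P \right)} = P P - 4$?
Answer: $133$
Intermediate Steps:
$S{\left(P \right)} = -6 + P^{2}$ ($S{\left(P \right)} = -2 + \left(P P - 4\right) = -2 + \left(P^{2} - 4\right) = -2 + \left(-4 + P^{2}\right) = -6 + P^{2}$)
$f{\left(-13 \right)} S{\left(-5 \right)} = 7 \left(-6 + \left(-5\right)^{2}\right) = 7 \left(-6 + 25\right) = 7 \cdot 19 = 133$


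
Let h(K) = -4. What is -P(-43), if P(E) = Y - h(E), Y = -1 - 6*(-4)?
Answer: -27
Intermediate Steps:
Y = 23 (Y = -1 + 24 = 23)
P(E) = 27 (P(E) = 23 - 1*(-4) = 23 + 4 = 27)
-P(-43) = -1*27 = -27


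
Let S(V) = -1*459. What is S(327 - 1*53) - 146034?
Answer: -146493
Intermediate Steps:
S(V) = -459
S(327 - 1*53) - 146034 = -459 - 146034 = -146493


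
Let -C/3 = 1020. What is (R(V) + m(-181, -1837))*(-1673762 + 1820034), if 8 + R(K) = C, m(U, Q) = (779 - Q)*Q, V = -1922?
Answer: -703372315520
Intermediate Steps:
m(U, Q) = Q*(779 - Q)
C = -3060 (C = -3*1020 = -3060)
R(K) = -3068 (R(K) = -8 - 3060 = -3068)
(R(V) + m(-181, -1837))*(-1673762 + 1820034) = (-3068 - 1837*(779 - 1*(-1837)))*(-1673762 + 1820034) = (-3068 - 1837*(779 + 1837))*146272 = (-3068 - 1837*2616)*146272 = (-3068 - 4805592)*146272 = -4808660*146272 = -703372315520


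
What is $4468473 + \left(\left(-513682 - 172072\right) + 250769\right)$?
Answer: $4033488$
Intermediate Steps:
$4468473 + \left(\left(-513682 - 172072\right) + 250769\right) = 4468473 + \left(-685754 + 250769\right) = 4468473 - 434985 = 4033488$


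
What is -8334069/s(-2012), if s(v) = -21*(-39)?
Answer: -2778023/273 ≈ -10176.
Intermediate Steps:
s(v) = 819
-8334069/s(-2012) = -8334069/819 = -8334069*1/819 = -2778023/273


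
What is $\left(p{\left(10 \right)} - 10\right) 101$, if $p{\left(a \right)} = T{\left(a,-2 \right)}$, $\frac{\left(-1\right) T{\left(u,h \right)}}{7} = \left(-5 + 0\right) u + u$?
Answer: $27270$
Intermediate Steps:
$T{\left(u,h \right)} = 28 u$ ($T{\left(u,h \right)} = - 7 \left(\left(-5 + 0\right) u + u\right) = - 7 \left(- 5 u + u\right) = - 7 \left(- 4 u\right) = 28 u$)
$p{\left(a \right)} = 28 a$
$\left(p{\left(10 \right)} - 10\right) 101 = \left(28 \cdot 10 - 10\right) 101 = \left(280 - 10\right) 101 = 270 \cdot 101 = 27270$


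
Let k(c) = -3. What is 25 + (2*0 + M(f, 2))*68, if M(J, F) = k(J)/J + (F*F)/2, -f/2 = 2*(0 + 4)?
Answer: 695/4 ≈ 173.75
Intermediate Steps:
f = -16 (f = -4*(0 + 4) = -4*4 = -2*8 = -16)
M(J, F) = F²/2 - 3/J (M(J, F) = -3/J + (F*F)/2 = -3/J + F²*(½) = -3/J + F²/2 = F²/2 - 3/J)
25 + (2*0 + M(f, 2))*68 = 25 + (2*0 + ((½)*2² - 3/(-16)))*68 = 25 + (0 + ((½)*4 - 3*(-1/16)))*68 = 25 + (0 + (2 + 3/16))*68 = 25 + (0 + 35/16)*68 = 25 + (35/16)*68 = 25 + 595/4 = 695/4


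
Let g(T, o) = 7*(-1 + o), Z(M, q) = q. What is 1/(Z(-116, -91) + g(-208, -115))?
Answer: -1/903 ≈ -0.0011074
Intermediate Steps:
g(T, o) = -7 + 7*o
1/(Z(-116, -91) + g(-208, -115)) = 1/(-91 + (-7 + 7*(-115))) = 1/(-91 + (-7 - 805)) = 1/(-91 - 812) = 1/(-903) = -1/903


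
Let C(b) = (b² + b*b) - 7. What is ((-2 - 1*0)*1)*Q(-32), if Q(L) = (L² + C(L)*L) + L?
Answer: 128640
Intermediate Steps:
C(b) = -7 + 2*b² (C(b) = (b² + b²) - 7 = 2*b² - 7 = -7 + 2*b²)
Q(L) = L + L² + L*(-7 + 2*L²) (Q(L) = (L² + (-7 + 2*L²)*L) + L = (L² + L*(-7 + 2*L²)) + L = L + L² + L*(-7 + 2*L²))
((-2 - 1*0)*1)*Q(-32) = ((-2 - 1*0)*1)*(-32*(-6 - 32 + 2*(-32)²)) = ((-2 + 0)*1)*(-32*(-6 - 32 + 2*1024)) = (-2*1)*(-32*(-6 - 32 + 2048)) = -(-64)*2010 = -2*(-64320) = 128640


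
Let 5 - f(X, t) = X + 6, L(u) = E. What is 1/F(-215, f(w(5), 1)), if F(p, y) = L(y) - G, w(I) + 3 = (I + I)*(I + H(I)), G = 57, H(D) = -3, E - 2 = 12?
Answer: -1/43 ≈ -0.023256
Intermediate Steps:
E = 14 (E = 2 + 12 = 14)
L(u) = 14
w(I) = -3 + 2*I*(-3 + I) (w(I) = -3 + (I + I)*(I - 3) = -3 + (2*I)*(-3 + I) = -3 + 2*I*(-3 + I))
f(X, t) = -1 - X (f(X, t) = 5 - (X + 6) = 5 - (6 + X) = 5 + (-6 - X) = -1 - X)
F(p, y) = -43 (F(p, y) = 14 - 1*57 = 14 - 57 = -43)
1/F(-215, f(w(5), 1)) = 1/(-43) = -1/43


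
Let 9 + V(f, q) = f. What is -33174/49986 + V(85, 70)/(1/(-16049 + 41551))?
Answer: 5382246261/2777 ≈ 1.9382e+6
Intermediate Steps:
V(f, q) = -9 + f
-33174/49986 + V(85, 70)/(1/(-16049 + 41551)) = -33174/49986 + (-9 + 85)/(1/(-16049 + 41551)) = -33174*1/49986 + 76/(1/25502) = -1843/2777 + 76/(1/25502) = -1843/2777 + 76*25502 = -1843/2777 + 1938152 = 5382246261/2777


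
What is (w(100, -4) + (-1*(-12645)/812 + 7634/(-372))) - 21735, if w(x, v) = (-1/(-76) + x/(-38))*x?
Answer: -31568257663/1434804 ≈ -22002.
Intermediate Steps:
w(x, v) = x*(1/76 - x/38) (w(x, v) = (-1*(-1/76) + x*(-1/38))*x = (1/76 - x/38)*x = x*(1/76 - x/38))
(w(100, -4) + (-1*(-12645)/812 + 7634/(-372))) - 21735 = ((1/76)*100*(1 - 2*100) + (-1*(-12645)/812 + 7634/(-372))) - 21735 = ((1/76)*100*(1 - 200) + (12645*(1/812) + 7634*(-1/372))) - 21735 = ((1/76)*100*(-199) + (12645/812 - 3817/186)) - 21735 = (-4975/19 - 373717/75516) - 21735 = -382792723/1434804 - 21735 = -31568257663/1434804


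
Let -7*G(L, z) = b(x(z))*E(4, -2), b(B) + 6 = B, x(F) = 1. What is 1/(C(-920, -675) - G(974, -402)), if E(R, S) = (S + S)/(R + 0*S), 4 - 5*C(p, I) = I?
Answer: 35/4778 ≈ 0.0073252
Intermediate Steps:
C(p, I) = ⅘ - I/5
E(R, S) = 2*S/R (E(R, S) = (2*S)/(R + 0) = (2*S)/R = 2*S/R)
b(B) = -6 + B
G(L, z) = -5/7 (G(L, z) = -(-6 + 1)*2*(-2)/4/7 = -(-5)*2*(-2)*(¼)/7 = -(-5)*(-1)/7 = -⅐*5 = -5/7)
1/(C(-920, -675) - G(974, -402)) = 1/((⅘ - ⅕*(-675)) - 1*(-5/7)) = 1/((⅘ + 135) + 5/7) = 1/(679/5 + 5/7) = 1/(4778/35) = 35/4778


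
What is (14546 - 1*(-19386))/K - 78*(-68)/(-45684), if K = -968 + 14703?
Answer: 123108254/52289145 ≈ 2.3544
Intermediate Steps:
K = 13735
(14546 - 1*(-19386))/K - 78*(-68)/(-45684) = (14546 - 1*(-19386))/13735 - 78*(-68)/(-45684) = (14546 + 19386)*(1/13735) + 5304*(-1/45684) = 33932*(1/13735) - 442/3807 = 33932/13735 - 442/3807 = 123108254/52289145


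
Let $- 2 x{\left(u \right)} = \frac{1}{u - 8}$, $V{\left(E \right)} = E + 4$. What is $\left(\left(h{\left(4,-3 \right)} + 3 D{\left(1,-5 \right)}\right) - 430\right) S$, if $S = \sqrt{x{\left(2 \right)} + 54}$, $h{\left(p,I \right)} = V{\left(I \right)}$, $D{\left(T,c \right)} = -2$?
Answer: $- \frac{145 \sqrt{1947}}{2} \approx -3199.1$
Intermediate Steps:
$V{\left(E \right)} = 4 + E$
$h{\left(p,I \right)} = 4 + I$
$x{\left(u \right)} = - \frac{1}{2 \left(-8 + u\right)}$ ($x{\left(u \right)} = - \frac{1}{2 \left(u - 8\right)} = - \frac{1}{2 \left(-8 + u\right)}$)
$S = \frac{\sqrt{1947}}{6}$ ($S = \sqrt{- \frac{1}{-16 + 2 \cdot 2} + 54} = \sqrt{- \frac{1}{-16 + 4} + 54} = \sqrt{- \frac{1}{-12} + 54} = \sqrt{\left(-1\right) \left(- \frac{1}{12}\right) + 54} = \sqrt{\frac{1}{12} + 54} = \sqrt{\frac{649}{12}} = \frac{\sqrt{1947}}{6} \approx 7.3541$)
$\left(\left(h{\left(4,-3 \right)} + 3 D{\left(1,-5 \right)}\right) - 430\right) S = \left(\left(\left(4 - 3\right) + 3 \left(-2\right)\right) - 430\right) \frac{\sqrt{1947}}{6} = \left(\left(1 - 6\right) - 430\right) \frac{\sqrt{1947}}{6} = \left(-5 - 430\right) \frac{\sqrt{1947}}{6} = - 435 \frac{\sqrt{1947}}{6} = - \frac{145 \sqrt{1947}}{2}$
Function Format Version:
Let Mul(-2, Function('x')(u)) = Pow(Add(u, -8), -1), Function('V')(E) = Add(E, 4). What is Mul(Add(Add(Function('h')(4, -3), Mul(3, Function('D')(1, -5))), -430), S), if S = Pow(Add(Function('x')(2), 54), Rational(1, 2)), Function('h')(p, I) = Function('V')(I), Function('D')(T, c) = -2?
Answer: Mul(Rational(-145, 2), Pow(1947, Rational(1, 2))) ≈ -3199.1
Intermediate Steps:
Function('V')(E) = Add(4, E)
Function('h')(p, I) = Add(4, I)
Function('x')(u) = Mul(Rational(-1, 2), Pow(Add(-8, u), -1)) (Function('x')(u) = Mul(Rational(-1, 2), Pow(Add(u, -8), -1)) = Mul(Rational(-1, 2), Pow(Add(-8, u), -1)))
S = Mul(Rational(1, 6), Pow(1947, Rational(1, 2))) (S = Pow(Add(Mul(-1, Pow(Add(-16, Mul(2, 2)), -1)), 54), Rational(1, 2)) = Pow(Add(Mul(-1, Pow(Add(-16, 4), -1)), 54), Rational(1, 2)) = Pow(Add(Mul(-1, Pow(-12, -1)), 54), Rational(1, 2)) = Pow(Add(Mul(-1, Rational(-1, 12)), 54), Rational(1, 2)) = Pow(Add(Rational(1, 12), 54), Rational(1, 2)) = Pow(Rational(649, 12), Rational(1, 2)) = Mul(Rational(1, 6), Pow(1947, Rational(1, 2))) ≈ 7.3541)
Mul(Add(Add(Function('h')(4, -3), Mul(3, Function('D')(1, -5))), -430), S) = Mul(Add(Add(Add(4, -3), Mul(3, -2)), -430), Mul(Rational(1, 6), Pow(1947, Rational(1, 2)))) = Mul(Add(Add(1, -6), -430), Mul(Rational(1, 6), Pow(1947, Rational(1, 2)))) = Mul(Add(-5, -430), Mul(Rational(1, 6), Pow(1947, Rational(1, 2)))) = Mul(-435, Mul(Rational(1, 6), Pow(1947, Rational(1, 2)))) = Mul(Rational(-145, 2), Pow(1947, Rational(1, 2)))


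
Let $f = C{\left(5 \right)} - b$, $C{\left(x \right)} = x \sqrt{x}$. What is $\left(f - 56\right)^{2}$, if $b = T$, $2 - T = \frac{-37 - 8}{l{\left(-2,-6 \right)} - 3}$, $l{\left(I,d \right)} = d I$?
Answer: $4094 - 630 \sqrt{5} \approx 2685.3$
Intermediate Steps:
$l{\left(I,d \right)} = I d$
$C{\left(x \right)} = x^{\frac{3}{2}}$
$T = 7$ ($T = 2 - \frac{-37 - 8}{\left(-2\right) \left(-6\right) - 3} = 2 - - \frac{45}{12 - 3} = 2 - - \frac{45}{9} = 2 - \left(-45\right) \frac{1}{9} = 2 - -5 = 2 + 5 = 7$)
$b = 7$
$f = -7 + 5 \sqrt{5}$ ($f = 5^{\frac{3}{2}} - 7 = 5 \sqrt{5} - 7 = -7 + 5 \sqrt{5} \approx 4.1803$)
$\left(f - 56\right)^{2} = \left(\left(-7 + 5 \sqrt{5}\right) - 56\right)^{2} = \left(-63 + 5 \sqrt{5}\right)^{2}$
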